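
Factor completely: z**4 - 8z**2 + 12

(z**2 - 2)(z**2 - 6)

Substitute u = z**2 to get a quadratic in u, then factor.
z**2 - 6 is irreducible over ℤ (6 is not a perfect square).
z**2 - 2 is irreducible over ℤ (2 is not a perfect square).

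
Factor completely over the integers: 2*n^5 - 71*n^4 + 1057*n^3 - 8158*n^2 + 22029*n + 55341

(2*n + 3)*(n - 11)*(n - 13)*(n^2 - 13*n + 129)

Among the possible rational roots, n = 13 is a root, so (n - 13) is a factor; dividing leaves 2*n^4 - 45*n^3 + 472*n^2 - 2022*n - 4257.
Then n = 11 is a root, giving the factor (n - 11) and quotient 2*n^3 - 23*n^2 + 219*n + 387.
Next, n = -3/2 is a root, giving the factor (2*n + 3) and quotient n^2 - 13*n + 129.
The quadratic n^2 - 13*n + 129 has discriminant -347 < 0 and is irreducible over ℤ.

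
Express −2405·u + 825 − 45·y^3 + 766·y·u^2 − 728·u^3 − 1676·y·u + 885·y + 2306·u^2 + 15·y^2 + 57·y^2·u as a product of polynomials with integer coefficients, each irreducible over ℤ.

−(3·y − 13·u + 11)·(15·y − 14·u + 15)·(y + 4·u − 5)

Group: 3·y·(−15·y^2 − 46·y·u + 60·y + 56·u^2 − 130·u + 75) + (−13·u + 11)·(−15·y^2 − 46·y·u + 60·y + 56·u^2 − 130·u + 75); both groups contain (−15·y^2 − 46·y·u + 60·y + 56·u^2 − 130·u + 75), so (3·y − 13·u + 11) is a factor with cofactor −15·y^2 − 46·y·u + 60·y + 56·u^2 − 130·u + 75.
The cofactor groups again: −15·y^2 − 46·y·u + 60·y + 56·u^2 − 130·u + 75 = −y·(15·y − 14·u + 15) + (−4·u + 5)·(15·y − 14·u + 15); both groups contain (15·y − 14·u + 15), giving −(y + 4·u − 5)·(15·y − 14·u + 15).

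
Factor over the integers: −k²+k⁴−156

Substitute u = k² to get a quadratic in u, then factor.
k²−13 is irreducible over ℤ (13 is not a perfect square).
k²+12 is irreducible over ℤ (always positive, so no real roots).

(k²+12)*(k²−13)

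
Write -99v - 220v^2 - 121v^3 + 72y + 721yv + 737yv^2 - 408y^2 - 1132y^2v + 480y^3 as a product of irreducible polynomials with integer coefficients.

Group: 8y(60y^2 - 59yv - 51y + 11v^2 + 20v + 9) - 11v(60y^2 - 59yv - 51y + 11v^2 + 20v + 9); both groups contain (60y^2 - 59yv - 51y + 11v^2 + 20v + 9), so (8y - 11v) is a factor with cofactor 60y^2 - 59yv - 51y + 11v^2 + 20v + 9.
The cofactor groups again: 60y^2 - 59yv - 51y + 11v^2 + 20v + 9 = 4y(15y - 11v - 9) + (-v - 1)(15y - 11v - 9); both groups contain (15y - 11v - 9), giving (4y - v - 1)(15y - 11v - 9).

(15y - 11v - 9)(8y - 11v)(4y - v - 1)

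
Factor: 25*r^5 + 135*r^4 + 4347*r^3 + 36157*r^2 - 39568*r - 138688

Trying the rational-root candidates, r = -8/5 is a root, so (5*r + 8) divides it; the quotient is 5*r^4 + 19*r^3 + 839*r^2 + 5889*r - 17336.
Next, r = -8 is a root, giving the factor (r + 8) and quotient 5*r^3 - 21*r^2 + 1007*r - 2167.
Continuing, r = 11/5 is a root, so (5*r - 11) divides it; the quotient is r^2 - 2*r + 197.
The quadratic r^2 - 2*r + 197 has discriminant -784 < 0 and is irreducible over ℤ.

(5*r + 8)*(5*r - 11)*(r + 8)*(r^2 - 2*r + 197)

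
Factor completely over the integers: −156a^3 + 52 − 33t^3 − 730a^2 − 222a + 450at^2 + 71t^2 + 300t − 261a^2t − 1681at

−(13a − t − 2)(3a − 3t + 13)(4a + 11t + 2)

Group: 4a(−39a^2 + 42at − 163a − 3t^2 + 7t + 26) + (11t + 2)(−39a^2 + 42at − 163a − 3t^2 + 7t + 26); both groups contain (−39a^2 + 42at − 163a − 3t^2 + 7t + 26), so (4a + 11t + 2) is a factor with cofactor −39a^2 + 42at − 163a − 3t^2 + 7t + 26.
The cofactor groups again: −39a^2 + 42at − 163a − 3t^2 + 7t + 26 = −3a(13a − t − 2) + (3t − 13)(13a − t − 2); both groups contain (13a − t − 2), giving −(3a − 3t + 13)(13a − t − 2).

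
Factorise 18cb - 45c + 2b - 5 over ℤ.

Group as (18cb - 45c) + (2b - 5) = 9c(2b - 5) + (2b - 5).
Both groups share the factor (2b - 5).

(2b - 5)(9c + 1)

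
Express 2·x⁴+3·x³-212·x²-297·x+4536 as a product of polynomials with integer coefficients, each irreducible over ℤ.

(2·x-9)·(x+7)·(x+8)·(x-9)

Among the possible rational roots, x = -7 is a root, so (x+7) is a factor; dividing leaves 2·x³-11·x²-135·x+648.
Continuing, x = 9/2 is a root, giving the factor (2·x-9) and quotient x²-x-72.
The remaining quadratic factors as (x-9)(x+8).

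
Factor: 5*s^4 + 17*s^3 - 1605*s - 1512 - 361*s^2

Among the possible rational roots, s = -8 is a root, giving the factor (s + 8) and quotient 5*s^3 - 23*s^2 - 177*s - 189.
Continuing, s = -7/5 is a root, giving the factor (5*s + 7) and quotient s^2 - 6*s - 27.
The remaining quadratic factors as (s + 3)(s - 9).

(5*s + 7)*(s + 3)*(s + 8)*(s - 9)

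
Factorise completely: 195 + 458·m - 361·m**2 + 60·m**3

(3·m + 1)·(4·m - 15)·(5·m - 13)

Among the possible rational roots, m = 15/4 is a root, giving the factor (4·m - 15) and quotient 15·m**2 - 34·m - 13.
The remaining quadratic factors as (3·m + 1)(5·m - 13).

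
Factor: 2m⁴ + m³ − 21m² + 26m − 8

Testing divisors of the constant over divisors of the leading coefficient, m = 2 is a root, so (m − 2) divides it; the quotient is 2m³ + 5m² − 11m + 4.
Next, m = 1 is a root, giving the factor (m − 1) and quotient 2m² + 7m − 4.
The remaining quadratic factors as (m + 4)(2m − 1).

(2m − 1)(m + 4)(m − 1)(m − 2)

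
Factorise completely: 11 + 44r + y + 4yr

Group as (4yr + y) + (44r + 11) = y(4r + 1) + 11(4r + 1).
Both groups share the factor (4r + 1).

(4r + 1)(y + 11)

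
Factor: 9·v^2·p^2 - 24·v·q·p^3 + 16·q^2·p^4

Pull out the common factor p^2, leaving 9·v^2 - 24·v·q·p + 16·q^2·p^2.
Recognize a perfect-square trinomial with the parts 3·v and 4·q·p.

p^2·(3·v - 4·q·p)^2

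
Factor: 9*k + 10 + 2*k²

Need a pair with product 2·10 = 20 and sum 9: that's 4 and 5.
Split the middle term: 2*k² + 4*k + 5*k + 10 = 2*k*(k + 2) + 5*(k + 2).

(2*k + 5)*(k + 2)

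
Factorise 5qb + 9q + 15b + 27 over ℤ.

(5b + 9)(q + 3)

Group as (5qb + 9q) + (15b + 27) = q(5b + 9) + 3(5b + 9).
Both groups share the factor (5b + 9).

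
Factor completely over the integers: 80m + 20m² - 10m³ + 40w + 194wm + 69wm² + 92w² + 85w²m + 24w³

Group: 3w(8w² + 15wm + 4w - 2m² + 8m) + (5m + 10)(8w² + 15wm + 4w - 2m² + 8m); both groups contain (8w² + 15wm + 4w - 2m² + 8m), so (3w + 5m + 10) is a factor with cofactor 8w² + 15wm + 4w - 2m² + 8m.
The cofactor groups again: 8w² + 15wm + 4w - 2m² + 8m = 8w(w + 2m) + (-m + 4)(w + 2m); both groups contain (w + 2m), giving (8w - m + 4)(w + 2m).

(8w - m + 4)(w + 2m)(3w + 5m + 10)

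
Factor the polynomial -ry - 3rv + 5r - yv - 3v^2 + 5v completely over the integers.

-(y + 3v - 5)(r + v)

Group: -r(y + 3v - 5) - v(y + 3v - 5); both groups contain (y + 3v - 5).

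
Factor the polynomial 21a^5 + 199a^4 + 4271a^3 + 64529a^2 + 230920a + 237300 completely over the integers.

(3a + 7)(7a + 15)(a + 10)(a^2 − 5a + 226)

By the rational root theorem, a = −10 is a root, so (a + 10) divides it; the quotient is 21a^4 − 11a^3 + 4381a^2 + 20719a + 23730.
Next, a = −7/3 is a root, so (3a + 7) is a factor; dividing leaves 7a^3 − 20a^2 + 1507a + 3390.
Next, a = −15/7 is a root, giving the factor (7a + 15) and quotient a^2 − 5a + 226.
The quadratic a^2 − 5a + 226 has discriminant −879 < 0 and is irreducible over ℤ.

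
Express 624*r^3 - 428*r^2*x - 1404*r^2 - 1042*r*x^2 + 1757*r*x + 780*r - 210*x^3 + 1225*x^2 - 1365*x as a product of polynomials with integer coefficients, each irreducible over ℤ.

Group: 4*r*(156*r^2 + 166*r*x - 351*r + 30*x^2 - 175*x + 195) - 7*x*(156*r^2 + 166*r*x - 351*r + 30*x^2 - 175*x + 195); both groups contain (156*r^2 + 166*r*x - 351*r + 30*x^2 - 175*x + 195), so (4*r - 7*x) is a factor with cofactor 156*r^2 + 166*r*x - 351*r + 30*x^2 - 175*x + 195.
The cofactor groups again: 156*r^2 + 166*r*x - 351*r + 30*x^2 - 175*x + 195 = 12*r*(13*r + 3*x - 13) + (10*x - 15)*(13*r + 3*x - 13); both groups contain (13*r + 3*x - 13), giving (12*r + 10*x - 15)*(13*r + 3*x - 13).

(12*r + 10*x - 15)*(13*r + 3*x - 13)*(4*r - 7*x)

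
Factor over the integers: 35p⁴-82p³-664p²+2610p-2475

By the rational root theorem, p = 15/7 is a root, giving the factor (7p-15) and quotient 5p³-p²-97p+165.
Then p = 3 is a root, giving the factor (p-3) and quotient 5p²+14p-55.
The remaining quadratic factors as (5p-11)(p+5).

(5p-11)(7p-15)(p+5)(p-3)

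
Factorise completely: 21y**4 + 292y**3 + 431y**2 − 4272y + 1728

By the rational root theorem, y = −9 is a root, giving the factor (y + 9) and quotient 21y**3 + 103y**2 − 496y + 192.
Then y = −8 is a root, giving the factor (y + 8) and quotient 21y**2 − 65y + 24.
The remaining quadratic factors as (7y − 3)(3y − 8).

(3y − 8)(7y − 3)(y + 8)(y + 9)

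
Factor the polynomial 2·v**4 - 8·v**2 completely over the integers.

Pull out the common factor 2·v**2; v**2 - 4 is a difference of squares.

2·v**2·(v + 2)·(v - 2)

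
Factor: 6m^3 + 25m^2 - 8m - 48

By the rational root theorem, m = -4 is a root, so (m + 4) is a factor; dividing leaves 6m^2 + m - 12.
The remaining quadratic factors as (2m + 3)(3m - 4).

(2m + 3)(3m - 4)(m + 4)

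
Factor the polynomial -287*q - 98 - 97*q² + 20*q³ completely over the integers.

(4*q + 7)*(5*q + 2)*(q - 7)

Trying the rational-root candidates, q = -7/4 is a root, so (4*q + 7) is a factor; dividing leaves 5*q² - 33*q - 14.
The remaining quadratic factors as (q - 7)(5*q + 2).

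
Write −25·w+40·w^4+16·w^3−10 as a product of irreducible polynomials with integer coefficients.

(5·w+2)·(8·w^3−5)

Group as (40·w^4−25·w) + (16·w^3−10) = 5·w·(8·w^3−5) + 2·(8·w^3−5).
Both groups share the factor (8·w^3−5).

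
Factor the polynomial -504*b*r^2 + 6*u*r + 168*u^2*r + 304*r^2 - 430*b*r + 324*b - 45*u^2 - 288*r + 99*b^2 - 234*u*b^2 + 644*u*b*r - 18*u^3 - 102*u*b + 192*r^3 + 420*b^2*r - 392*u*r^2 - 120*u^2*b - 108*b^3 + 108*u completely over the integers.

Group: 3*u*(-6*u^2 - 22*u*b + 40*u*r - 15*u - 12*b^2 + 36*b*r + 11*b - 24*r^2 - 38*r + 36) + (9*b - 8*r)*(-6*u^2 - 22*u*b + 40*u*r - 15*u - 12*b^2 + 36*b*r + 11*b - 24*r^2 - 38*r + 36); both groups contain (-6*u^2 - 22*u*b + 40*u*r - 15*u - 12*b^2 + 36*b*r + 11*b - 24*r^2 - 38*r + 36), so (3*u + 9*b - 8*r) is a factor with cofactor -6*u^2 - 22*u*b + 40*u*r - 15*u - 12*b^2 + 36*b*r + 11*b - 24*r^2 - 38*r + 36.
The cofactor groups again: -6*u^2 - 22*u*b + 40*u*r - 15*u - 12*b^2 + 36*b*r + 11*b - 24*r^2 - 38*r + 36 = -6*u*(u + 3*b - 6*r + 4) + (-4*b + 4*r + 9)*(u + 3*b - 6*r + 4); both groups contain (u + 3*b - 6*r + 4), giving -(6*u + 4*b - 4*r - 9)*(u + 3*b - 6*r + 4).

-(u + 3*b - 6*r + 4)*(6*u + 4*b - 4*r - 9)*(3*u + 9*b - 8*r)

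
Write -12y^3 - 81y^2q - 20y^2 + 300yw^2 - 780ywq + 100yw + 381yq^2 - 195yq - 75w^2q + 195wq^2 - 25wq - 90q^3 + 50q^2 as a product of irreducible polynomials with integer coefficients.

-(3y + 15w - 9q + 5)(4y - q)(y - 5w + 10q)

Group: 3y(-4y^2 + 20yw - 39yq - 5wq + 10q^2) + (15w - 9q + 5)(-4y^2 + 20yw - 39yq - 5wq + 10q^2); both groups contain (-4y^2 + 20yw - 39yq - 5wq + 10q^2), so (3y + 15w - 9q + 5) is a factor with cofactor -4y^2 + 20yw - 39yq - 5wq + 10q^2.
The cofactor groups again: -4y^2 + 20yw - 39yq - 5wq + 10q^2 = -4y(y - 5w + 10q) + q(y - 5w + 10q); both groups contain (y - 5w + 10q), giving -(4y - q)(y - 5w + 10q).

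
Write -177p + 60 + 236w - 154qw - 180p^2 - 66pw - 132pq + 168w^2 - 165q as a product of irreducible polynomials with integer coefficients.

-(12p + 14w + 15)(15p + 11q - 12w - 4)

Group: -15p(12p + 14w + 15) + (-11q + 12w + 4)(12p + 14w + 15); both groups contain (12p + 14w + 15).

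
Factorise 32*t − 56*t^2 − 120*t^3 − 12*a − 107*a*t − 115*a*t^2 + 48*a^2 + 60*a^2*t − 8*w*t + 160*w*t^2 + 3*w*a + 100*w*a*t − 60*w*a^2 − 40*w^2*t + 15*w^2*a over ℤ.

Group: w*(15*w*a − 40*w*t − 15*a*t − 12*a + 40*t^2 + 32*t) + (−4*a − 3*t + 1)*(15*w*a − 40*w*t − 15*a*t − 12*a + 40*t^2 + 32*t); both groups contain (15*w*a − 40*w*t − 15*a*t − 12*a + 40*t^2 + 32*t), so (w − 4*a − 3*t + 1) is a factor with cofactor 15*w*a − 40*w*t − 15*a*t − 12*a + 40*t^2 + 32*t.
The cofactor groups again: 15*w*a − 40*w*t − 15*a*t − 12*a + 40*t^2 + 32*t = 3*a*(5*w − 5*t − 4) − 8*t*(5*w − 5*t − 4); both groups contain (5*w − 5*t − 4), giving (3*a − 8*t)*(5*w − 5*t − 4).

(w − 4*a − 3*t + 1)*(5*w − 5*t − 4)*(3*a − 8*t)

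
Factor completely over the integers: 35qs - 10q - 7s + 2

Group as (35qs - 10q) + (-7s + 2) = 5q(7s - 2) - (7s - 2).
Both groups share the factor (7s - 2).

(5q - 1)(7s - 2)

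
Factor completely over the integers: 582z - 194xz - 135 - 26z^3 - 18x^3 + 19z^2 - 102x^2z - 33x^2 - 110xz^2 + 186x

Group: 3x(-6x^2 - 32xz - 21x - 26z^2 - 111z + 27) + (z - 5)(-6x^2 - 32xz - 21x - 26z^2 - 111z + 27); both groups contain (-6x^2 - 32xz - 21x - 26z^2 - 111z + 27), so (3x + z - 5) is a factor with cofactor -6x^2 - 32xz - 21x - 26z^2 - 111z + 27.
The cofactor groups again: -6x^2 - 32xz - 21x - 26z^2 - 111z + 27 = -2x(3x + 13z - 3) + (-2z - 9)(3x + 13z - 3); both groups contain (3x + 13z - 3), giving -(2x + 2z + 9)(3x + 13z - 3).

-(2x + 2z + 9)(3x + 13z - 3)(3x + z - 5)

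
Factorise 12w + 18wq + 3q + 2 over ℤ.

(3q + 2)(6w + 1)

Group as (18wq + 12w) + (3q + 2) = 6w(3q + 2) + (3q + 2).
Both groups share the factor (3q + 2).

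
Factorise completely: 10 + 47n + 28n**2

(4n + 1)(7n + 10)

Need a pair with product 28·10 = 280 and sum 47: that's 40 and 7.
Split the middle term: 28n**2 + 40n + 7n + 10 = 4n(7n + 10) + (7n + 10).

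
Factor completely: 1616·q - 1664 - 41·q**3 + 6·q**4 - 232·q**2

By the rational root theorem, q = 4/3 is a root, so (3·q - 4) divides it; the quotient is 2·q**3 - 11·q**2 - 92·q + 416.
Continuing, q = 4 is a root, so (q - 4) is a factor; dividing leaves 2·q**2 - 3·q - 104.
The remaining quadratic factors as (q - 8)(2·q + 13).

(2·q + 13)·(3·q - 4)·(q - 4)·(q - 8)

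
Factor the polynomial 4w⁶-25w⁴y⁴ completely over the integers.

Factor out w⁴ first: what remains is 4w²-25y⁴.
Recognize a difference of squares with the parts 2w and 5y².

w⁴(2w+5y²)(2w-5y²)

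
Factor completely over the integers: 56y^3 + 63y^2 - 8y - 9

Group as (56y^3 - 8y) + (63y^2 - 9) = 8y(7y^2 - 1) + 9(7y^2 - 1).
Both groups share the factor (7y^2 - 1).

(8y + 9)(7y^2 - 1)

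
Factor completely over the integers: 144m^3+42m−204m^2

Pull out the common factor 6m, then factor the remaining trinomial.

6m(4m−1)(6m−7)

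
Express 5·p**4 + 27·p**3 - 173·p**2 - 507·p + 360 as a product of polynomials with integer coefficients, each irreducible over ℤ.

(5·p - 3)·(p + 3)·(p + 8)·(p - 5)

Testing divisors of the constant over divisors of the leading coefficient, p = 3/5 is a root, so (5·p - 3) is a factor; dividing leaves p**3 + 6·p**2 - 31·p - 120.
Next, p = -3 is a root, giving the factor (p + 3) and quotient p**2 + 3·p - 40.
The remaining quadratic factors as (p - 5)(p + 8).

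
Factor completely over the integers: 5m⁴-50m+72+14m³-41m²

(5m+9)(m+4)(m-1)(m-2)

By the rational root theorem, m = 2 is a root, so (m-2) is a factor; dividing leaves 5m³+24m²+7m-36.
Continuing, m = -9/5 is a root, so (5m+9) divides it; the quotient is m²+3m-4.
The remaining quadratic factors as (m-1)(m+4).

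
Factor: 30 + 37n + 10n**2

Need a pair with product 10·30 = 300 and sum 37: that's 25 and 12.
Split the middle term: 10n**2 + 25n + 12n + 30 = 5n(2n + 5) + 6(2n + 5).

(2n + 5)(5n + 6)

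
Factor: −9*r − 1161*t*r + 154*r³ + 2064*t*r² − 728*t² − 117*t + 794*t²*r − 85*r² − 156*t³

Group: 13*t*(−12*t² + 62*t*r − 56*t + 154*r² − 85*r − 9) + r*(−12*t² + 62*t*r − 56*t + 154*r² − 85*r − 9); both groups contain (−12*t² + 62*t*r − 56*t + 154*r² − 85*r − 9), so (13*t + r) is a factor with cofactor −12*t² + 62*t*r − 56*t + 154*r² − 85*r − 9.
The cofactor groups again: −12*t² + 62*t*r − 56*t + 154*r² − 85*r − 9 = −2*t*(6*t + 11*r + 1) + (14*r − 9)*(6*t + 11*r + 1); both groups contain (6*t + 11*r + 1), giving −(2*t − 14*r + 9)*(6*t + 11*r + 1).

−(2*t − 14*r + 9)*(6*t + 11*r + 1)*(13*t + r)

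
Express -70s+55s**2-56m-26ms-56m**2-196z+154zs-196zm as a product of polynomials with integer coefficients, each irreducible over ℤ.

Group: -14z(14m-11s+14) + (-4m-5s)(14m-11s+14); both groups contain (14m-11s+14).

-(14m-11s+14)(14z+4m+5s)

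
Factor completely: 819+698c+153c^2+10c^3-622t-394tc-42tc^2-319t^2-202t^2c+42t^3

(14t-2c-13)(t-5c-9)(3t+c+7)

Group: 3t(14t^2-72tc-139t+10c^2+83c+117) + (c+7)(14t^2-72tc-139t+10c^2+83c+117); both groups contain (14t^2-72tc-139t+10c^2+83c+117), so (3t+c+7) is a factor with cofactor 14t^2-72tc-139t+10c^2+83c+117.
The cofactor groups again: 14t^2-72tc-139t+10c^2+83c+117 = 14t(t-5c-9) + (-2c-13)(t-5c-9); both groups contain (t-5c-9), giving (14t-2c-13)(t-5c-9).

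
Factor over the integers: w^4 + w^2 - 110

(w^2 + 11)(w^2 - 10)

Substitute u = w^2 to get a quadratic in u, then factor.
w^2 - 10 is irreducible over ℤ (10 is not a perfect square).
w^2 + 11 is irreducible over ℤ (always positive, so no real roots).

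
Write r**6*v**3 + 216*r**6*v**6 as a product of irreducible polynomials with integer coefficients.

Every term has a factor of r**6*v**3; factoring it out leaves 216*v**3 + 1.
Recognize a sum of cubes with the parts 1 and 6*v.

r**6*v**3*(6*v + 1)*(36*v**2 - 6*v + 1)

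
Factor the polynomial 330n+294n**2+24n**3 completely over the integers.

Pull out the common factor 6n, then factor the remaining trinomial.

6n(4n+5)(n+11)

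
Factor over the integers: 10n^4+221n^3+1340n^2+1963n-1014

(2n+13)(5n-2)(n+13)(n+3)

Testing divisors of the constant over divisors of the leading coefficient, n = -13 is a root, so (n+13) is a factor; dividing leaves 10n^3+91n^2+157n-78.
Continuing, n = 2/5 is a root, giving the factor (5n-2) and quotient 2n^2+19n+39.
The remaining quadratic factors as (2n+13)(n+3).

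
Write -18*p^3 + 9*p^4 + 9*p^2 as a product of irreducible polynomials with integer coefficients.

Pull out the common factor 9*p^2, leaving p^2 - 2*p + 1.
Recognize a perfect-square trinomial with the parts 1 and p.

9*p^2*(p - 1)^2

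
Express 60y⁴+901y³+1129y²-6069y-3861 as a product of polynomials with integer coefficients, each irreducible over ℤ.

(3y+11)(4y-9)(5y+3)(y+13)

Among the possible rational roots, y = -11/3 is a root, so (3y+11) is a factor; dividing leaves 20y³+227y²-456y-351.
Then y = 9/4 is a root, so (4y-9) is a factor; dividing leaves 5y²+68y+39.
The remaining quadratic factors as (y+13)(5y+3).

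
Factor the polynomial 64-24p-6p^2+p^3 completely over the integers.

(p+4)(p-2)(p-8)

Among the possible rational roots, p = -4 is a root, so (p+4) divides it; the quotient is p^2-10p+16.
The remaining quadratic factors as (p-8)(p-2).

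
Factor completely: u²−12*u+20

Two integers with product 20 and sum −12 are −10 and −2.

(u−10)*(u−2)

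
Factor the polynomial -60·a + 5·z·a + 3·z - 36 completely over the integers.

(5·a + 3)·(z - 12)

Group as (5·z·a + 3·z) + (-60·a - 36) = z·(5·a + 3) - 12·(5·a + 3).
Both groups share the factor (5·a + 3).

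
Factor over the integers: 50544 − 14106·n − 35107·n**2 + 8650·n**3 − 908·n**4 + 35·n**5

Among the possible rational roots, n = 8/7 is a root, so (7·n − 8) is a factor; dividing leaves 5·n**4 − 124·n**3 + 1094·n**2 − 3765·n − 6318.
Continuing, n = −6/5 is a root, giving the factor (5·n + 6) and quotient n**3 − 26·n**2 + 250·n − 1053.
Next, n = 13 is a root, giving the factor (n − 13) and quotient n**2 − 13·n + 81.
The quadratic n**2 − 13·n + 81 has discriminant −155 < 0 and is irreducible over ℤ.

(5·n + 6)·(7·n − 8)·(n − 13)·(n**2 − 13·n + 81)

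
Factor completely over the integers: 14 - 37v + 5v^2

(5v - 2)(v - 7)

Need a pair with product 5·14 = 70 and sum -37: that's -35 and -2.
Split the middle term: 5v^2 - 35v - 2v + 14 = 5v(v - 7) - 2(v - 7).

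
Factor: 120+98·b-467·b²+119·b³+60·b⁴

(3·b-5)·(4·b-3)·(5·b+2)·(b+4)

Testing divisors of the constant over divisors of the leading coefficient, b = -4 is a root, so (b+4) is a factor; dividing leaves 60·b³-121·b²+17·b+30.
Continuing, b = 3/4 is a root, giving the factor (4·b-3) and quotient 15·b²-19·b-10.
The remaining quadratic factors as (3·b-5)(5·b+2).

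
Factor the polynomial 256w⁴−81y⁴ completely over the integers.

Difference of squares twice: with A = 4w and B = 3y, A⁴ − B⁴ = (A² − B²)(A² + B²), and A² − B² factors again.

(4w+3y)(4w−3y)(16w²+9y²)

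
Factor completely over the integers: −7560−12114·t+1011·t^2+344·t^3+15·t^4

Trying the rational-root candidates, t = −3/5 is a root, so (5·t+3) divides it; the quotient is 3·t^3+67·t^2+162·t−2520.
Then t = −15 is a root, so (t+15) divides it; the quotient is 3·t^2+22·t−168.
The remaining quadratic factors as (3·t−14)(t+12).

(3·t−14)·(5·t+3)·(t+12)·(t+15)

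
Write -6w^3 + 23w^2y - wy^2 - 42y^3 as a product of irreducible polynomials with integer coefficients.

-(6w + 7y)(w - 2y)(w - 3y)

Group: w(-6w^2 + 5wy + 14y^2) - 3y(-6w^2 + 5wy + 14y^2); both groups contain (-6w^2 + 5wy + 14y^2), so (w - 3y) is a factor with cofactor -6w^2 + 5wy + 14y^2.
The cofactor groups again: -6w^2 + 5wy + 14y^2 = -w(6w + 7y) + 2y(6w + 7y); both groups contain (6w + 7y), giving -(w - 2y)(6w + 7y).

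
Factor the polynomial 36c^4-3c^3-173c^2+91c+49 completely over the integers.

(3c+1)(3c+7)(4c-7)(c-1)

Trying the rational-root candidates, c = 1 is a root, so (c-1) divides it; the quotient is 36c^3+33c^2-140c-49.
Continuing, c = -1/3 is a root, so (3c+1) is a factor; dividing leaves 12c^2+7c-49.
The remaining quadratic factors as (3c+7)(4c-7).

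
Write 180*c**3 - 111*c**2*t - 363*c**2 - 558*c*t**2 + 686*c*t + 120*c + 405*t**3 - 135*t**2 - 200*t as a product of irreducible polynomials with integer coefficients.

Group: 5*c*(36*c**2 - 87*c*t - 15*c + 45*t**2 + 25*t) + (9*t - 8)*(36*c**2 - 87*c*t - 15*c + 45*t**2 + 25*t); both groups contain (36*c**2 - 87*c*t - 15*c + 45*t**2 + 25*t), so (5*c + 9*t - 8) is a factor with cofactor 36*c**2 - 87*c*t - 15*c + 45*t**2 + 25*t.
The cofactor groups again: 36*c**2 - 87*c*t - 15*c + 45*t**2 + 25*t = 3*c*(12*c - 9*t - 5) - 5*t*(12*c - 9*t - 5); both groups contain (12*c - 9*t - 5), giving (3*c - 5*t)*(12*c - 9*t - 5).

(12*c - 9*t - 5)*(3*c - 5*t)*(5*c + 9*t - 8)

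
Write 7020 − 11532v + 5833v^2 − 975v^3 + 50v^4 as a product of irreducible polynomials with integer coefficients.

(2v − 13)(5v − 6)(5v − 9)(v − 10)

By the rational root theorem, v = 6/5 is a root, giving the factor (5v − 6) and quotient 10v^3 − 183v^2 + 947v − 1170.
Continuing, v = 10 is a root, giving the factor (v − 10) and quotient 10v^2 − 83v + 117.
The remaining quadratic factors as (2v − 13)(5v − 9).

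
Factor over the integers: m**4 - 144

Substitute u = m**2 to get a quadratic in u, then factor.
m**2 + 12 is irreducible over ℤ (always positive, so no real roots).
m**2 - 12 is irreducible over ℤ (12 is not a perfect square).

(m**2 + 12)·(m**2 - 12)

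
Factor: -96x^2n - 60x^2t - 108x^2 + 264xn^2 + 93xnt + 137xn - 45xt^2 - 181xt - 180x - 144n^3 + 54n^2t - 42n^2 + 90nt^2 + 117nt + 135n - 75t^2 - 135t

Group: 4x(-24xn - 15xt - 27x + 48n^2 + 30nt + 14n - 25t - 45) + (-3n + 3t)(-24xn - 15xt - 27x + 48n^2 + 30nt + 14n - 25t - 45); both groups contain (-24xn - 15xt - 27x + 48n^2 + 30nt + 14n - 25t - 45), so (4x - 3n + 3t) is a factor with cofactor -24xn - 15xt - 27x + 48n^2 + 30nt + 14n - 25t - 45.
The cofactor groups again: -24xn - 15xt - 27x + 48n^2 + 30nt + 14n - 25t - 45 = -3x(8n + 5t + 9) + (6n - 5)(8n + 5t + 9); both groups contain (8n + 5t + 9), giving -(3x - 6n + 5)(8n + 5t + 9).

-(4x - 3n + 3t)(3x - 6n + 5)(8n + 5t + 9)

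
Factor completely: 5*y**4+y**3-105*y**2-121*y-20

Among the possible rational roots, y = 5 is a root, so (y-5) is a factor; dividing leaves 5*y**3+26*y**2+25*y+4.
Continuing, y = -4 is a root, so (y+4) divides it; the quotient is 5*y**2+6*y+1.
The remaining quadratic factors as (5*y+1)(y+1).

(5*y+1)*(y+1)*(y+4)*(y-5)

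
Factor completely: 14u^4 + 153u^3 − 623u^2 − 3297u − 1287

Trying the rational-root candidates, u = 11/2 is a root, so (2u − 11) divides it; the quotient is 7u^3 + 115u^2 + 321u + 117.
Then u = −13 is a root, giving the factor (u + 13) and quotient 7u^2 + 24u + 9.
The remaining quadratic factors as (7u + 3)(u + 3).

(2u − 11)(7u + 3)(u + 13)(u + 3)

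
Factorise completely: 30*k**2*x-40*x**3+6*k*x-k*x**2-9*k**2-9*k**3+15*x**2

Group: k*(-9*k**2+39*k*x-9*k-40*x**2+15*x) + x*(-9*k**2+39*k*x-9*k-40*x**2+15*x); both groups contain (-9*k**2+39*k*x-9*k-40*x**2+15*x), so (k+x) is a factor with cofactor -9*k**2+39*k*x-9*k-40*x**2+15*x.
The cofactor groups again: -9*k**2+39*k*x-9*k-40*x**2+15*x = -3*k*(3*k-8*x+3) + 5*x*(3*k-8*x+3); both groups contain (3*k-8*x+3), giving -(3*k-5*x)*(3*k-8*x+3).

-(3*k-5*x)*(3*k-8*x+3)*(k+x)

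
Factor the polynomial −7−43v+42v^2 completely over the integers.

Need a pair with product 42·(−7) = −294 and sum −43: that's −49 and 6.
Split the middle term: 42v^2−49v + 6v−7 = 7v(6v−7) + (6v−7).

(6v−7)(7v+1)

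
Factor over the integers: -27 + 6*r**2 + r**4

Substitute u = r**2 to get a quadratic in u, then factor.
r**2 + 9 is irreducible over ℤ (sum of squares).
r**2 - 3 is irreducible over ℤ (3 is not a perfect square).

(r**2 + 9)*(r**2 - 3)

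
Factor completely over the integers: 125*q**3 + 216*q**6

q**3*(6*q + 5)*(36*q**2 - 30*q + 25)

Every term has a factor of q**3; factoring it out leaves 216*q**3 + 125.
Recognize a sum of cubes with the parts 5 and 6*q.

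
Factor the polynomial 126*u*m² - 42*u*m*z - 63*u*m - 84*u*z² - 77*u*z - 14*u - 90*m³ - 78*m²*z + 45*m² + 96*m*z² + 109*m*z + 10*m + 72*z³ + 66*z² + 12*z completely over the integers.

(7*u - 5*m - 6*z)*(3*m - 3*z - 2)*(6*m + 4*z + 1)

Group: 3*m*(42*u*m + 28*u*z + 7*u - 30*m² - 56*m*z - 5*m - 24*z² - 6*z) + (-3*z - 2)*(42*u*m + 28*u*z + 7*u - 30*m² - 56*m*z - 5*m - 24*z² - 6*z); both groups contain (42*u*m + 28*u*z + 7*u - 30*m² - 56*m*z - 5*m - 24*z² - 6*z), so (3*m - 3*z - 2) is a factor with cofactor 42*u*m + 28*u*z + 7*u - 30*m² - 56*m*z - 5*m - 24*z² - 6*z.
The cofactor groups again: 42*u*m + 28*u*z + 7*u - 30*m² - 56*m*z - 5*m - 24*z² - 6*z = 6*m*(7*u - 5*m - 6*z) + (4*z + 1)*(7*u - 5*m - 6*z); both groups contain (7*u - 5*m - 6*z), giving (6*m + 4*z + 1)*(7*u - 5*m - 6*z).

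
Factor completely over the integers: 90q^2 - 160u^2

10(3q + 4u)(3q - 4u)

Every term has a factor of 10. Then 9q^2 - 16u^2 = (3q)² − (4u)².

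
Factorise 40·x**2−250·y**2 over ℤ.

10·(2·x+5·y)·(2·x−5·y)

Every term has a factor of 10. Then 4·x**2−25·y**2 = (2·x)² − (5·y)².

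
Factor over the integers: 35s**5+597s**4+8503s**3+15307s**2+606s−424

(5s+1)(7s−1)(s+2)(s**2+15s+212)

By the rational root theorem, s = −1/5 is a root, so (5s+1) divides it; the quotient is 7s**4+118s**3+1677s**2+2726s−424.
Then s = −2 is a root, so (s+2) divides it; the quotient is 7s**3+104s**2+1469s−212.
Then s = 1/7 is a root, giving the factor (7s−1) and quotient s**2+15s+212.
The quadratic s**2+15s+212 has discriminant −623 < 0 and is irreducible over ℤ.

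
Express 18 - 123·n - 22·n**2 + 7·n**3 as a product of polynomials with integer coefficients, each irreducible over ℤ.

Testing divisors of the constant over divisors of the leading coefficient, n = 1/7 is a root, so (7·n - 1) divides it; the quotient is n**2 - 3·n - 18.
The remaining quadratic factors as (n + 3)(n - 6).

(7·n - 1)·(n + 3)·(n - 6)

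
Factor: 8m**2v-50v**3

2v(2m+5v)(2m-5v)

Factor out 2v, leaving 4m**2-25v**2, which is a difference of two squares.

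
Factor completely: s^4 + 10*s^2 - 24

Substitute u = s^2 to get a quadratic in u, then factor.
s^2 - 2 is irreducible over ℤ (2 is not a perfect square).
s^2 + 12 is irreducible over ℤ (always positive, so no real roots).

(s^2 + 12)*(s^2 - 2)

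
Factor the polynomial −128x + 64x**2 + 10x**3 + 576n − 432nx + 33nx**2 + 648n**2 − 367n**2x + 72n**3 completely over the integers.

Group: 9n(8n**2 − 39nx + 72n − 5x**2 − 32x + 64) − 2x(8n**2 − 39nx + 72n − 5x**2 − 32x + 64); both groups contain (8n**2 − 39nx + 72n − 5x**2 − 32x + 64), so (9n − 2x) is a factor with cofactor 8n**2 − 39nx + 72n − 5x**2 − 32x + 64.
The cofactor groups again: 8n**2 − 39nx + 72n − 5x**2 − 32x + 64 = n(8n + x + 8) + (−5x + 8)(8n + x + 8); both groups contain (8n + x + 8), giving (n − 5x + 8)(8n + x + 8).

(8n + x + 8)(9n − 2x)(n − 5x + 8)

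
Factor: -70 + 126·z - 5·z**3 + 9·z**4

Group as (9·z**4 + 126·z) + (-5·z**3 - 70) = 9·z·(z**3 + 14) - 5·(z**3 + 14).
Both groups share the factor (z**3 + 14).

(9·z - 5)·(z**3 + 14)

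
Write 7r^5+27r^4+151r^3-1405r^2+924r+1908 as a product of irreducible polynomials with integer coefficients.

Among the possible rational roots, r = 3 is a root, so (r-3) divides it; the quotient is 7r^4+48r^3+295r^2-520r-636.
Then r = -6/7 is a root, so (7r+6) is a factor; dividing leaves r^3+6r^2+37r-106.
Continuing, r = 2 is a root, giving the factor (r-2) and quotient r^2+8r+53.
The quadratic r^2+8r+53 has discriminant -148 < 0 and is irreducible over ℤ.

(7r+6)(r-2)(r-3)(r^2+8r+53)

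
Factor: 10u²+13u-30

(2u+5)(5u-6)

Need a pair with product 10·(-30) = -300 and sum 13: that's -12 and 25.
Split the middle term: 10u²-12u + 25u-30 = 2u(5u-6) + 5(5u-6).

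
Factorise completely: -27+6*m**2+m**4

(m**2+9)*(m**2-3)

Substitute u = m**2 to get a quadratic in u, then factor.
m**2-3 is irreducible over ℤ (3 is not a perfect square).
m**2+9 is irreducible over ℤ (sum of squares).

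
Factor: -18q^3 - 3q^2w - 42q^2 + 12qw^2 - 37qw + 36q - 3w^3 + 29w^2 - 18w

-(2q - w)(3q + 3w - 2)(3q - w + 9)

Group: 3q(-6q^2 + 5qw - 18q - w^2 + 9w) + (3w - 2)(-6q^2 + 5qw - 18q - w^2 + 9w); both groups contain (-6q^2 + 5qw - 18q - w^2 + 9w), so (3q + 3w - 2) is a factor with cofactor -6q^2 + 5qw - 18q - w^2 + 9w.
The cofactor groups again: -6q^2 + 5qw - 18q - w^2 + 9w = -2q(3q - w + 9) + w(3q - w + 9); both groups contain (3q - w + 9), giving -(2q - w)(3q - w + 9).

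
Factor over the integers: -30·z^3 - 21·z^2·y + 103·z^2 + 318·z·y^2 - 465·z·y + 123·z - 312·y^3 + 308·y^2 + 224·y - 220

Group: 3·z·(-10·z^2 - 27·z·y + 51·z + 52·y^2 - 8·y - 44) + (-6·y + 5)·(-10·z^2 - 27·z·y + 51·z + 52·y^2 - 8·y - 44); both groups contain (-10·z^2 - 27·z·y + 51·z + 52·y^2 - 8·y - 44), so (3·z - 6·y + 5) is a factor with cofactor -10·z^2 - 27·z·y + 51·z + 52·y^2 - 8·y - 44.
The cofactor groups again: -10·z^2 - 27·z·y + 51·z + 52·y^2 - 8·y - 44 = -10·z·(z + 4·y - 4) + (13·y + 11)·(z + 4·y - 4); both groups contain (z + 4·y - 4), giving -(10·z - 13·y - 11)·(z + 4·y - 4).

-(10·z - 13·y - 11)·(3·z - 6·y + 5)·(z + 4·y - 4)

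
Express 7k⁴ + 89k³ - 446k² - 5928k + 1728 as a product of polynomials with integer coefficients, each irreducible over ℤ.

Trying the rational-root candidates, k = 8 is a root, so (k - 8) divides it; the quotient is 7k³ + 145k² + 714k - 216.
Next, k = -12 is a root, so (k + 12) divides it; the quotient is 7k² + 61k - 18.
The remaining quadratic factors as (7k - 2)(k + 9).

(7k - 2)(k + 12)(k + 9)(k - 8)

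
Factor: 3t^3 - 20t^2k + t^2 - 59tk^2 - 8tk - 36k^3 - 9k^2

Group: t(3t^2 - 23tk + t - 36k^2 - 9k) + k(3t^2 - 23tk + t - 36k^2 - 9k); both groups contain (3t^2 - 23tk + t - 36k^2 - 9k), so (t + k) is a factor with cofactor 3t^2 - 23tk + t - 36k^2 - 9k.
The cofactor groups again: 3t^2 - 23tk + t - 36k^2 - 9k = 3t(t - 9k) + (4k + 1)(t - 9k); both groups contain (t - 9k), giving (3t + 4k + 1)(t - 9k).

(t - 9k)(3t + 4k + 1)(t + k)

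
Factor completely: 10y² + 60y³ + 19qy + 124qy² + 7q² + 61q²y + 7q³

Group: 7q(q² + 8qy + q + 12y² + 2y) + 5y(q² + 8qy + q + 12y² + 2y); both groups contain (q² + 8qy + q + 12y² + 2y), so (7q + 5y) is a factor with cofactor q² + 8qy + q + 12y² + 2y.
The cofactor groups again: q² + 8qy + q + 12y² + 2y = q(q + 2y) + (6y + 1)(q + 2y); both groups contain (q + 2y), giving (q + 6y + 1)(q + 2y).

(7q + 5y)(q + 2y)(q + 6y + 1)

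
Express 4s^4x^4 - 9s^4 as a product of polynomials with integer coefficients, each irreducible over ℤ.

s^4(2x^2 + 3)(2x^2 - 3)

Factor out s^4 first: what remains is 4x^4 - 9.
Recognize a difference of squares with the parts 2x^2 and 3.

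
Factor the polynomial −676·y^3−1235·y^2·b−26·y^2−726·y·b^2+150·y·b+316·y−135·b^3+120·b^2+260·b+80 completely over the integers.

−(4·y+3·b+2)·(13·y+5·b−10)·(13·y+9·b+4)

Group: 13·y·(−52·y^2−75·y·b−42·y−27·b^2−30·b−8) + (5·b−10)·(−52·y^2−75·y·b−42·y−27·b^2−30·b−8); both groups contain (−52·y^2−75·y·b−42·y−27·b^2−30·b−8), so (13·y+5·b−10) is a factor with cofactor −52·y^2−75·y·b−42·y−27·b^2−30·b−8.
The cofactor groups again: −52·y^2−75·y·b−42·y−27·b^2−30·b−8 = −4·y·(13·y+9·b+4) + (−3·b−2)·(13·y+9·b+4); both groups contain (13·y+9·b+4), giving −(4·y+3·b+2)·(13·y+9·b+4).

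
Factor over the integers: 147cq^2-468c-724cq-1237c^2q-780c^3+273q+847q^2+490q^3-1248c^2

-(12c-7q)(13c+10q+13)(5c+7q+3)

Group: 5c(-156c^2-29cq-156c+70q^2+91q) + (7q+3)(-156c^2-29cq-156c+70q^2+91q); both groups contain (-156c^2-29cq-156c+70q^2+91q), so (5c+7q+3) is a factor with cofactor -156c^2-29cq-156c+70q^2+91q.
The cofactor groups again: -156c^2-29cq-156c+70q^2+91q = -13c(12c-7q) + (-10q-13)(12c-7q); both groups contain (12c-7q), giving -(13c+10q+13)(12c-7q).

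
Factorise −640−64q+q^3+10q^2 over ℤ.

(q+10)(q+8)(q−8)

Among the possible rational roots, q = −8 is a root, so (q+8) is a factor; dividing leaves q^2+2q−80.
The remaining quadratic factors as (q+10)(q−8).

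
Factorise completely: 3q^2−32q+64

(3q−8)(q−8)

Need a pair with product 3·64 = 192 and sum −32: that's −8 and −24.
Split the middle term: 3q^2−8q − 24q+64 = q(3q−8) − 8(3q−8).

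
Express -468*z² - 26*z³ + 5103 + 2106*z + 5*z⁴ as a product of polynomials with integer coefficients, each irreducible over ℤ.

By the rational root theorem, z = -9/5 is a root, giving the factor (5*z + 9) and quotient z³ - 7*z² - 81*z + 567.
Continuing, z = 9 is a root, so (z - 9) is a factor; dividing leaves z² + 2*z - 63.
The remaining quadratic factors as (z - 7)(z + 9).

(5*z + 9)*(z + 9)*(z - 7)*(z - 9)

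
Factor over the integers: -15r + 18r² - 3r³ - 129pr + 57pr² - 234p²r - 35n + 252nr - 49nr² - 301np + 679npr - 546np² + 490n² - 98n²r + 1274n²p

Group: 13p(98n² - 42np + 49nr - 7n - 18pr + 3r² - 3r) + (-r + 5)(98n² - 42np + 49nr - 7n - 18pr + 3r² - 3r); both groups contain (98n² - 42np + 49nr - 7n - 18pr + 3r² - 3r), so (13p - r + 5) is a factor with cofactor 98n² - 42np + 49nr - 7n - 18pr + 3r² - 3r.
The cofactor groups again: 98n² - 42np + 49nr - 7n - 18pr + 3r² - 3r = 14n(7n + 3r) + (-6p + r - 1)(7n + 3r); both groups contain (7n + 3r), giving (14n - 6p + r - 1)(7n + 3r).

(13p - r + 5)(14n - 6p + r - 1)(7n + 3r)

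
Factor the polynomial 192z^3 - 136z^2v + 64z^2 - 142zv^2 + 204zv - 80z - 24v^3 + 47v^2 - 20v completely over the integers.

Group: 4z(48z^2 - 46zv + 16z - 24v^2 + 47v - 20) + v(48z^2 - 46zv + 16z - 24v^2 + 47v - 20); both groups contain (48z^2 - 46zv + 16z - 24v^2 + 47v - 20), so (4z + v) is a factor with cofactor 48z^2 - 46zv + 16z - 24v^2 + 47v - 20.
The cofactor groups again: 48z^2 - 46zv + 16z - 24v^2 + 47v - 20 = 8z(6z - 8v + 5) + (3v - 4)(6z - 8v + 5); both groups contain (6z - 8v + 5), giving (8z + 3v - 4)(6z - 8v + 5).

(6z - 8v + 5)(8z + 3v - 4)(4z + v)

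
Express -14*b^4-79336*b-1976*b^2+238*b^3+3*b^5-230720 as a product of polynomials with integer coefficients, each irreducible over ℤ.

(3*b+10)*(b+8)*(b-14)*(b^2-2*b+206)

Among the possible rational roots, b = -8 is a root, giving the factor (b+8) and quotient 3*b^4-38*b^3+542*b^2-6312*b-28840.
Continuing, b = 14 is a root, so (b-14) is a factor; dividing leaves 3*b^3+4*b^2+598*b+2060.
Then b = -10/3 is a root, so (3*b+10) is a factor; dividing leaves b^2-2*b+206.
The quadratic b^2-2*b+206 has discriminant -820 < 0 and is irreducible over ℤ.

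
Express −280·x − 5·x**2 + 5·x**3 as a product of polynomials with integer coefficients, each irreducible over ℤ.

Pull out the common factor 5·x, then factor the remaining trinomial.

5·x·(x + 7)·(x − 8)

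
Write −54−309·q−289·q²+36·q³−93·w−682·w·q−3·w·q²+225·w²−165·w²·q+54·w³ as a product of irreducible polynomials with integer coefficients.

Group: 3·w·(18·w²−w·q+87·w−4·q²+33·q+27) + (−9·q−2)·(18·w²−w·q+87·w−4·q²+33·q+27); both groups contain (18·w²−w·q+87·w−4·q²+33·q+27), so (3·w−9·q−2) is a factor with cofactor 18·w²−w·q+87·w−4·q²+33·q+27.
The cofactor groups again: 18·w²−w·q+87·w−4·q²+33·q+27 = 9·w·(2·w−q+9) + (4·q+3)·(2·w−q+9); both groups contain (2·w−q+9), giving (9·w+4·q+3)·(2·w−q+9).

(3·w−9·q−2)·(2·w−q+9)·(9·w+4·q+3)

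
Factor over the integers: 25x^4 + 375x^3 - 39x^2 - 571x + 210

(5x + 7)(5x - 2)(x + 15)(x - 1)

Among the possible rational roots, x = 2/5 is a root, giving the factor (5x - 2) and quotient 5x^3 + 77x^2 + 23x - 105.
Next, x = -15 is a root, so (x + 15) is a factor; dividing leaves 5x^2 + 2x - 7.
The remaining quadratic factors as (x - 1)(5x + 7).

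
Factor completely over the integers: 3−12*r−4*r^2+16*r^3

Group as (16*r^3−12*r) + (−4*r^2+3) = 4*r*(4*r^2−3) − (4*r^2−3).
Both groups share the factor (4*r^2−3).

(4*r−1)*(4*r^2−3)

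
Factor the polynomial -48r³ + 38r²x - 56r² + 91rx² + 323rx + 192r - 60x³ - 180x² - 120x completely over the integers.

-(2r - 3x - 3)(3r + 4x + 8)(8r - 5x)

Group: 3r(-16r² + 34rx + 24r - 15x² - 15x) + (4x + 8)(-16r² + 34rx + 24r - 15x² - 15x); both groups contain (-16r² + 34rx + 24r - 15x² - 15x), so (3r + 4x + 8) is a factor with cofactor -16r² + 34rx + 24r - 15x² - 15x.
The cofactor groups again: -16r² + 34rx + 24r - 15x² - 15x = -2r(8r - 5x) + (3x + 3)(8r - 5x); both groups contain (8r - 5x), giving -(2r - 3x - 3)(8r - 5x).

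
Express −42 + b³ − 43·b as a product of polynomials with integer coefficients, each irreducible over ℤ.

(b + 1)·(b + 6)·(b − 7)

Among the possible rational roots, b = −1 is a root, giving the factor (b + 1) and quotient b² − b − 42.
The remaining quadratic factors as (b − 7)(b + 6).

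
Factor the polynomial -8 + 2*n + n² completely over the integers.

(n + 4)*(n - 2)

Two integers with product -8 and sum 2 are -2 and 4.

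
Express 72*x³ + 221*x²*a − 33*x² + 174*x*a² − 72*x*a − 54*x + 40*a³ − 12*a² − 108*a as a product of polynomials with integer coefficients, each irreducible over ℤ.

(x + 2*a)*(9*x + 4*a + 6)*(8*x + 5*a − 9)

Group: 9*x*(8*x² + 21*x*a − 9*x + 10*a² − 18*a) + (4*a + 6)*(8*x² + 21*x*a − 9*x + 10*a² − 18*a); both groups contain (8*x² + 21*x*a − 9*x + 10*a² − 18*a), so (9*x + 4*a + 6) is a factor with cofactor 8*x² + 21*x*a − 9*x + 10*a² − 18*a.
The cofactor groups again: 8*x² + 21*x*a − 9*x + 10*a² − 18*a = x*(8*x + 5*a − 9) + 2*a*(8*x + 5*a − 9); both groups contain (8*x + 5*a − 9), giving (x + 2*a)*(8*x + 5*a − 9).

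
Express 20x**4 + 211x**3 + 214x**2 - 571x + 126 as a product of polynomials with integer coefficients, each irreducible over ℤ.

(4x - 1)(5x + 14)(x + 9)(x - 1)

Testing divisors of the constant over divisors of the leading coefficient, x = -9 is a root, giving the factor (x + 9) and quotient 20x**3 + 31x**2 - 65x + 14.
Then x = 1/4 is a root, so (4x - 1) divides it; the quotient is 5x**2 + 9x - 14.
The remaining quadratic factors as (x - 1)(5x + 14).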